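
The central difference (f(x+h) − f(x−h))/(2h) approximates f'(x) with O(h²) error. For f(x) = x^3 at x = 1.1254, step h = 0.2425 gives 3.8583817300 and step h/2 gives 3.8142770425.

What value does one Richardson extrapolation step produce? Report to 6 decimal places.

3.799575

r = 2: numerator weight 4, denominator 3.
Top: 4(3.8142770425) − (3.8583817300) = 11.3987264400
Denominator 4 − 1 = 3.
Extrapolated: 11.3987264400 / 3 = 3.7995754800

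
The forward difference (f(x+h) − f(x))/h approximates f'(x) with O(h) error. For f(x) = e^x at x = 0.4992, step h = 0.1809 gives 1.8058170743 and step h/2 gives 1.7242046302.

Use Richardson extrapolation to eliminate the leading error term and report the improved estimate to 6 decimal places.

Method order is 1; weight 2^1 = 2.
2^1*A(h/2) = 3.4484092604; minus A(h) gives 1.6425921861.
Denominator 2 − 1 = 1.
Result: 1.6425921861
Shift from A(h/2): −0.0816124441.

1.642592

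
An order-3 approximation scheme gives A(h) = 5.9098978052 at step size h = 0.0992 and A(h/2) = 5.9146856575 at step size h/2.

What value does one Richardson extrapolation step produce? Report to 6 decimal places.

Method order is 3; weight 2^3 = 8.
8×5.9146856575 = 47.3174852600; 47.3174852600 − 5.9098978052 = 41.4075874548
Denominator 8 − 1 = 7.
So the Richardson estimate is 5.9153696364.

5.915370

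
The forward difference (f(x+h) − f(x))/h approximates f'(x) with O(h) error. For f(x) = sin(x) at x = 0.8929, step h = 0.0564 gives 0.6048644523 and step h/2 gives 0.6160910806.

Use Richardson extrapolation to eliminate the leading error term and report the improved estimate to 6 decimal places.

Error is O(h^1); halving h shrinks it by 2^1 = 2.
2^1 × A(h/2) = 1.2321821612; minus A(h) gives 0.6273177089.
Extrapolated: 0.6273177089 / 1 = 0.6273177089

0.627318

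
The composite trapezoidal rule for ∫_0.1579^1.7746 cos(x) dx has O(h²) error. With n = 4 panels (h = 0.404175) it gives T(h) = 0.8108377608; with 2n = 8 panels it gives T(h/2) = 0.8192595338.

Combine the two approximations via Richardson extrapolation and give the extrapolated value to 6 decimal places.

0.822067

Leading term ∝ h^2; use weight 4 = 2^2.
4·0.8192595338 = 3.2770381352; subtract 0.8108377608 → 2.4662003744
R = 2.4662003744/3 = 0.8220667915
Shift from A(h/2): +0.0028072577.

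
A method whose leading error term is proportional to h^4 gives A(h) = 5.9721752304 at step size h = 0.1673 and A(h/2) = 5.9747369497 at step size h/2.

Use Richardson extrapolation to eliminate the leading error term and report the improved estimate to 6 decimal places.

Leading term ∝ h^4; use weight 16 = 2^4.
16*5.9747369497 − 5.9721752304 = 89.6236159648
R = 89.6236159648/15 = 5.9749077310

5.974908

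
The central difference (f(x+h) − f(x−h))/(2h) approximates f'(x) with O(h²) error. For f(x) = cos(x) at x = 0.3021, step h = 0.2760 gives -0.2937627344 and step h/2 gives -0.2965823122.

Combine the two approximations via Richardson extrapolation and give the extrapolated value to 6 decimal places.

Method order is 2; weight 2^2 = 4.
4*(-0.2965823122) = -1.1863292488; (-1.1863292488) − (-0.2937627344) = -0.8925665144
Denominator 4 − 1 = 3.
(4*(-0.2965823122) − (-0.2937627344))/(4 − 1) = -0.2975221715

-0.297522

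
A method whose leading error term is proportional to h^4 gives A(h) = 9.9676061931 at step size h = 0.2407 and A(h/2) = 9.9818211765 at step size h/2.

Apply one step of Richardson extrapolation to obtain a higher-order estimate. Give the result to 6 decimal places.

The method has order 4: 2^4 = 16.
16*9.9818211765 = 159.7091388240; subtract 9.9676061931 → 149.7415326309
Denominator 16 − 1 = 15.
Result: 9.9827688421
Shift from A(h/2): +0.0009476656.

9.982769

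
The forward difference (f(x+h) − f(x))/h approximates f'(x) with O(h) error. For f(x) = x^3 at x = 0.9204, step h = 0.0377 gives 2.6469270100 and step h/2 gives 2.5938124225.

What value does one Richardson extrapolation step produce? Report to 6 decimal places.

2.540698

r = 1: numerator weight 2, denominator 1.
2·2.5938124225 = 5.1876248450; 5.1876248450 − 2.6469270100 = 2.5406978350
Divide by 2^1 − 1 = 1.
Result: 2.5406978350
Shift from A(h/2): −0.0531145875.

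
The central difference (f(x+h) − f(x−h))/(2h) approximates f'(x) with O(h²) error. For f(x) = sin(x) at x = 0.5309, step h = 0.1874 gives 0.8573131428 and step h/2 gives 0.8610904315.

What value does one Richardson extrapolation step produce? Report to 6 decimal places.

0.862350

The method has order 2: 2^2 = 4.
Difference of the inputs: 0.8610904315 − 0.8573131428 = 0.0037772887
Correction (A(h/2) − A(h))/(4 − 1) = 0.0037772887/3 = 0.0012590962
R = 0.8610904315 + 0.0012590962 = 0.8623495277
Correction |R − A(h/2)| = 1.259e-03; gap |A(h/2) − A(h)| = 3.777e-03.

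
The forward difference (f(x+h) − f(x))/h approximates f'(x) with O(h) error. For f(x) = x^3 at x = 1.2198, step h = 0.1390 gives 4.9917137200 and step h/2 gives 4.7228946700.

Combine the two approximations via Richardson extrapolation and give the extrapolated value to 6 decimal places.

With r = 1 the leading error scales as h^1, so the weight is 2^1 = 2.
Numerator 2×A(h/2) − A(h) = 2×4.7228946700 − 4.9917137200 = 4.4540756200
Extrapolated: 4.4540756200 / 1 = 4.4540756200

4.454076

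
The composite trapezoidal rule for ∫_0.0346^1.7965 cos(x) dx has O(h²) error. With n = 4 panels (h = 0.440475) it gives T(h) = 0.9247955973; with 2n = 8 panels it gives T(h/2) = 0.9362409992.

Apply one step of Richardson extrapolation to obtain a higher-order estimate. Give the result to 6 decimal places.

0.940056

r = 2, so 2^r = 4.
4×0.9362409992 = 3.7449639968; 3.7449639968 − 0.9247955973 = 2.8201683995
Denominator 4 − 1 = 3.
R = 2.8201683995/3 = 0.9400561332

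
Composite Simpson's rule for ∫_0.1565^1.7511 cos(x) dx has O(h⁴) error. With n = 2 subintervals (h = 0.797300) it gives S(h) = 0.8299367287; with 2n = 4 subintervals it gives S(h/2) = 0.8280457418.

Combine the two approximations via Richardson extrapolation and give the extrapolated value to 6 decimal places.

r = 4, so 2^r = 16.
16 × 0.8280457418 − 0.8299367287 = 12.4187951401
12.4187951401 ÷ 15 = 0.8279196760

0.827920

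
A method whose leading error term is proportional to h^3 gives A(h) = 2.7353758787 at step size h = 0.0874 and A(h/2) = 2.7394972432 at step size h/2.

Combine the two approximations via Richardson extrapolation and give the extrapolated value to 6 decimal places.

r = 3, so 2^r = 8.
Difference of the inputs: 2.7394972432 − 2.7353758787 = 0.0041213645
Correction (A(h/2) − A(h))/(8 − 1) = 0.0041213645/7 = 0.0005887664
R = A(h/2) + (A(h/2) − A(h))/7 = 2.7394972432 + 0.0005887664 = 2.7400860096

2.740086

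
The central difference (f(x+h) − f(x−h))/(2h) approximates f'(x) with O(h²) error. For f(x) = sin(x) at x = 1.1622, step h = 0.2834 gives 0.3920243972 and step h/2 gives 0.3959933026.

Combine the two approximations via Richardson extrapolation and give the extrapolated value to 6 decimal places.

0.397316

r = 2: numerator weight 4, denominator 3.
4×0.3959933026 − 0.3920243972 = 1.1919488132
Divide by 2^2 − 1 = 3.
(4×0.3959933026 − 0.3920243972)/(4 − 1) = 0.3973162711
Correction |R − A(h/2)| = 1.323e-03; gap |A(h/2) − A(h)| = 3.969e-03.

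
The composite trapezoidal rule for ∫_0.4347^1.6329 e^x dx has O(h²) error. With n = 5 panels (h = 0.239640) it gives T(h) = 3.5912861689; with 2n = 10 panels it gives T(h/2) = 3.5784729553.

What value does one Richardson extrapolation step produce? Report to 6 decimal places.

3.574202

The method has order 2: 2^2 = 4.
4 × 3.5784729553 − 3.5912861689 = 10.7226056523
10.7226056523 ÷ 3 = 3.5742018841
Correction |R − A(h/2)| = 4.271e-03; gap |A(h/2) − A(h)| = 1.281e-02.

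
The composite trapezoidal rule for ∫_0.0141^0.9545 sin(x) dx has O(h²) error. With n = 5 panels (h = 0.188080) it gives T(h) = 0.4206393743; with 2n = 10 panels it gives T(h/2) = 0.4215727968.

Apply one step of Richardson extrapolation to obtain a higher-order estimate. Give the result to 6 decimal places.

Order 2 gives 2^r = 4 and 2^r − 1 = 3.
Weighted: 1.6862911872 − 0.4206393743 = 1.2656518129
1.2656518129 ÷ 3 = 0.4218839376
Correction |R − A(h/2)| = 3.111e-04; gap |A(h/2) − A(h)| = 9.334e-04.

0.421884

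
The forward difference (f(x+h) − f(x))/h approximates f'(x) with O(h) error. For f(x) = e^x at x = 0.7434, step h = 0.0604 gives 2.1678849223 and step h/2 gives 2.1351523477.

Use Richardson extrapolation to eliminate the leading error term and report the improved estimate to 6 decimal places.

2.102420

Error is O(h^1); halving h shrinks it by 2^1 = 2.
Difference of the inputs: 2.1351523477 − 2.1678849223 = -0.0327325746
Correction (A(h/2) − A(h))/(2 − 1) = (-0.0327325746)/1 = -0.0327325746
R = A(h/2) + (A(h/2) − A(h))/1 = 2.1351523477 − 0.0327325746 = 2.1024197731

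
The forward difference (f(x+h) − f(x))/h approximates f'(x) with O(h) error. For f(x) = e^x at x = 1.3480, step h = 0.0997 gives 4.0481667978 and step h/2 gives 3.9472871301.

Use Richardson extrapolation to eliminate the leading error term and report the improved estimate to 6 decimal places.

Leading term ∝ h^1; use weight 2 = 2^1.
2^1×A(h/2) = 7.8945742602; minus A(h) gives 3.8464074624.
R = 3.8464074624/1 = 3.8464074624
Correction |R − A(h/2)| = 1.009e-01; gap |A(h/2) − A(h)| = 1.009e-01.

3.846407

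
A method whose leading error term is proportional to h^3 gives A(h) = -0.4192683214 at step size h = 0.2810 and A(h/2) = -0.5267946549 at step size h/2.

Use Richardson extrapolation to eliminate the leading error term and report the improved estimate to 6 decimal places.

r = 3: numerator weight 8, denominator 7.
A(h/2) − A(h) = -0.5267946549 − (-0.4192683214) = -0.1075263335
Divide by 2^3 − 1 = 7: (-0.1075263335)/7 = -0.0153609048
R = -0.5267946549 − 0.0153609048 = -0.5421555597
Correction |R − A(h/2)| = 1.536e-02; gap |A(h/2) − A(h)| = 1.075e-01.

-0.542156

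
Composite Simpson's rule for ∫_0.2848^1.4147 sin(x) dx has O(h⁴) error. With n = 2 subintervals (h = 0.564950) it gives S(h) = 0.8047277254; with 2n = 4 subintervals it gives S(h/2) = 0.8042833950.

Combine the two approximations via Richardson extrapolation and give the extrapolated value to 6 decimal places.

0.804254

Error is O(h^4); halving h shrinks it by 2^4 = 16.
16 × 0.8042833950 = 12.8685343200; 12.8685343200 − 0.8047277254 = 12.0638065946
Divide by 2^4 − 1 = 15.
R = 12.0638065946/15 = 0.8042537730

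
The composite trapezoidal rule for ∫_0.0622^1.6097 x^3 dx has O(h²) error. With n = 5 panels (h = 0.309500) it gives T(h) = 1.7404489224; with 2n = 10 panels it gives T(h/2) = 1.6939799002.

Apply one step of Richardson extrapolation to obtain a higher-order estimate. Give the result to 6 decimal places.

Error is O(h^2); halving h shrinks it by 2^2 = 4.
4*1.6939799002 − 1.7404489224 = 5.0354706784
5.0354706784 ÷ 3 = 1.6784902261
Shift from A(h/2): −0.0154896741.

1.678490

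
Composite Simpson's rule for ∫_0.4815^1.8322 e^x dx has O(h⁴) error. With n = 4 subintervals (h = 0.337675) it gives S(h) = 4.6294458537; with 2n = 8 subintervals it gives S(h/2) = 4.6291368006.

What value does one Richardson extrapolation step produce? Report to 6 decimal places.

4.629116

With r = 4 the leading error scales as h^4, so the weight is 2^4 = 16.
16 × 4.6291368006 − 4.6294458537 = 69.4367429559
Denominator 16 − 1 = 15.
(16 × 4.6291368006 − 4.6294458537)/(16 − 1) = 4.6291161971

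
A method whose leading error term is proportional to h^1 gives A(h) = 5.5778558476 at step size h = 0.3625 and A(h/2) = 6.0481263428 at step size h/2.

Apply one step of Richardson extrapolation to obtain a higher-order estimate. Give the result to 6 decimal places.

The method has order 1: 2^1 = 2.
A(h/2) − A(h) = 6.0481263428 − 5.5778558476 = 0.4702704952
Correction (A(h/2) − A(h))/(2 − 1) = 0.4702704952/1 = 0.4702704952
R = 6.0481263428 + 0.4702704952 = 6.5183968380
Gap between inputs: 4.703e-01; correction applied: +0.4702704952.

6.518397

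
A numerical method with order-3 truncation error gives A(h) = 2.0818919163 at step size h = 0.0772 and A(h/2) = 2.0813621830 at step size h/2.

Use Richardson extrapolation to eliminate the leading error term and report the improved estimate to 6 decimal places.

2.081287

Error is O(h^3); halving h shrinks it by 2^3 = 8.
8·2.0813621830 − 2.0818919163 = 14.5690055477
(8·2.0813621830 − 2.0818919163)/(8 − 1) = 2.0812865068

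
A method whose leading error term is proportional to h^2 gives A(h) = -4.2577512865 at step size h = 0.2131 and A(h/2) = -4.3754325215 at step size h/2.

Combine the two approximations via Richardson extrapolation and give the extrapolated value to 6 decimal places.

-4.414660

Method order is 2; weight 2^2 = 4.
4*(-4.3754325215) = -17.5017300860; subtract (-4.2577512865) → -13.2439787995
Denominator 4 − 1 = 3.
So the Richardson estimate is -4.4146595998.
Shift from A(h/2): −0.0392270783.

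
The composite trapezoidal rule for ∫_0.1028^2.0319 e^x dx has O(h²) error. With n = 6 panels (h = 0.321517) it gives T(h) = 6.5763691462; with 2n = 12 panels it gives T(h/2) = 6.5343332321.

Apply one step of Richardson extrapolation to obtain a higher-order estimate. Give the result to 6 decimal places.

6.520321

r = 2, so 2^r = 4.
4 × 6.5343332321 = 26.1373329284; subtract 6.5763691462 → 19.5609637822
19.5609637822 ÷ 3 = 6.5203212607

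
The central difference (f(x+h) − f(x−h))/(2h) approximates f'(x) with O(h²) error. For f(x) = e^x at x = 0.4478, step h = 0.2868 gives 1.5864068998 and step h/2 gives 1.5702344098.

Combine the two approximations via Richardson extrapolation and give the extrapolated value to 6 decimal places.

1.564844

Method order is 2; weight 2^2 = 4.
Numerator 4*A(h/2) − A(h) = 4*1.5702344098 − 1.5864068998 = 4.6945307394
Denominator 4 − 1 = 3.
R = 4.6945307394/3 = 1.5648435798
Correction |R − A(h/2)| = 5.391e-03; gap |A(h/2) − A(h)| = 1.617e-02.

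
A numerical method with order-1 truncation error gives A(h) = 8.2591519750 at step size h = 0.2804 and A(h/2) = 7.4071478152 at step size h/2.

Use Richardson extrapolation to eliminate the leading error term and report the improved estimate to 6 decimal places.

6.555144

Leading term ∝ h^1; use weight 2 = 2^1.
2^1*A(h/2) = 14.8142956304; minus A(h) gives 6.5551436554.
Divide by 2^1 − 1 = 1.
So the Richardson estimate is 6.5551436554.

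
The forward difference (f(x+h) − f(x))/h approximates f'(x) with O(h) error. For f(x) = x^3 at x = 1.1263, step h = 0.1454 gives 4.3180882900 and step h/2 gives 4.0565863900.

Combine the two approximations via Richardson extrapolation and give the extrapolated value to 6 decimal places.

Method order is 1; weight 2^1 = 2.
Weighted: 8.1131727800 − 4.3180882900 = 3.7950844900
Extrapolated: 3.7950844900 / 1 = 3.7950844900
Gap between inputs: 2.615e-01; correction applied: −0.2615019000.

3.795084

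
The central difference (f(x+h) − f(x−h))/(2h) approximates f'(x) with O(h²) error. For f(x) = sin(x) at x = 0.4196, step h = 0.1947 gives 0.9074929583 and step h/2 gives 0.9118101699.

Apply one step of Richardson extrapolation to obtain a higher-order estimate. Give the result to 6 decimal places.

0.913249

r = 2, so 2^r = 4.
4 × 0.9118101699 − 0.9074929583 = 2.7397477213
Extrapolated: 2.7397477213 / 3 = 0.9132492404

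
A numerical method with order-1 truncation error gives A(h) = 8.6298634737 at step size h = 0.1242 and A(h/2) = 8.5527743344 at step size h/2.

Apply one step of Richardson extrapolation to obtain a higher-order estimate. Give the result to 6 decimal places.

Method order is 1; weight 2^1 = 2.
Top: 2(8.5527743344) − (8.6298634737) = 8.4756851951
(2*8.5527743344 − 8.6298634737)/(2 − 1) = 8.4756851951

8.475685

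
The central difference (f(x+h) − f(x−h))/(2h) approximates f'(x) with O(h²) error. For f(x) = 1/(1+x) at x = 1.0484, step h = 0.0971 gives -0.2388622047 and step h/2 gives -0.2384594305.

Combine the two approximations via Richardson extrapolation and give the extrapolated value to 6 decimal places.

-0.238325

Error is O(h^2); halving h shrinks it by 2^2 = 4.
Top: 4(-0.2384594305) − (-0.2388622047) = -0.7149755173
Denominator 4 − 1 = 3.
(4 × (-0.2384594305) − (-0.2388622047))/(4 − 1) = -0.2383251724
Correction |R − A(h/2)| = 1.343e-04; gap |A(h/2) − A(h)| = 4.028e-04.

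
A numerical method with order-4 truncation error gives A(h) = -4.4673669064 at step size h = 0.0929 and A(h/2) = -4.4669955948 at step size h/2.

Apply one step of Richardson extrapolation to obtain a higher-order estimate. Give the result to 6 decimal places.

Error is O(h^4); halving h shrinks it by 2^4 = 16.
Numerator 16·A(h/2) − A(h) = 16·(-4.4669955948) − (-4.4673669064) = -67.0045626104
Extrapolated: (-67.0045626104) / 15 = -4.4669708407

-4.466971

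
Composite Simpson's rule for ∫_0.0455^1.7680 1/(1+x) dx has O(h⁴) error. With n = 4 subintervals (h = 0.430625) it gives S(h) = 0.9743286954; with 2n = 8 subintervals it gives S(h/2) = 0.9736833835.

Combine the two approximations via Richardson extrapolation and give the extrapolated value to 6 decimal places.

Error is O(h^4); halving h shrinks it by 2^4 = 16.
16·0.9736833835 − 0.9743286954 = 14.6046054406
Denominator 16 − 1 = 15.
(16·0.9736833835 − 0.9743286954)/(16 − 1) = 0.9736403627
Shift from A(h/2): −0.0000430208.

0.973640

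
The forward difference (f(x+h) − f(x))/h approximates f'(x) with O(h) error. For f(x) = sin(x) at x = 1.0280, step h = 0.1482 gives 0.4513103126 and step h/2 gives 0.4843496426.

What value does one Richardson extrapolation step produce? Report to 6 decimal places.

0.517389

Method order is 1; weight 2^1 = 2.
Numerator 2·A(h/2) − A(h) = 2·0.4843496426 − 0.4513103126 = 0.5173889726
Extrapolated: 0.5173889726 / 1 = 0.5173889726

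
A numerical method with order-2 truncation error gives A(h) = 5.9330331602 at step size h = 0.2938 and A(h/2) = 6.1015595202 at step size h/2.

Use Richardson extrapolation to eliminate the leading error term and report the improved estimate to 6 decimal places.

6.157735

Leading term ∝ h^2; use weight 4 = 2^2.
A(h/2) − A(h) = 6.1015595202 − 5.9330331602 = 0.1685263600
Correction (A(h/2) − A(h))/(4 − 1) = 0.1685263600/3 = 0.0561754533
R = 6.1015595202 + 0.0561754533 = 6.1577349735
Gap between inputs: 1.685e-01; correction applied: +0.0561754533.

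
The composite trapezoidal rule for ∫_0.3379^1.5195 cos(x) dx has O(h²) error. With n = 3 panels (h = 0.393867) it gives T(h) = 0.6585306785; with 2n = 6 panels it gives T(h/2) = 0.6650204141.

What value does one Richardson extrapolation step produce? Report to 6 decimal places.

r = 2, so 2^r = 4.
4*0.6650204141 = 2.6600816564; subtract 0.6585306785 → 2.0015509779
(4*0.6650204141 − 0.6585306785)/(4 − 1) = 0.6671836593
Correction |R − A(h/2)| = 2.163e-03; gap |A(h/2) − A(h)| = 6.490e-03.

0.667184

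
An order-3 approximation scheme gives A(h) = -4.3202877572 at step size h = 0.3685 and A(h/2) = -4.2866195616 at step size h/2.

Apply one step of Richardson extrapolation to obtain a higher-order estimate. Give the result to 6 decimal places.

Method order is 3; weight 2^3 = 8.
Numerator 8*A(h/2) − A(h) = 8*(-4.2866195616) − (-4.3202877572) = -29.9726687356
Extrapolated: (-29.9726687356) / 7 = -4.2818098194
Correction |R − A(h/2)| = 4.810e-03; gap |A(h/2) − A(h)| = 3.367e-02.

-4.281810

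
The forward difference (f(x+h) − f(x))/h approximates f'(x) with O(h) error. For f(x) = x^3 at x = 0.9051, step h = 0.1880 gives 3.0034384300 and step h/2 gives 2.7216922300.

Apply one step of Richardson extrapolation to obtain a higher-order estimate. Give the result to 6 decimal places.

2.439946

The method has order 1: 2^1 = 2.
2 × 2.7216922300 = 5.4433844600; 5.4433844600 − 3.0034384300 = 2.4399460300
Denominator 2 − 1 = 1.
(2 × 2.7216922300 − 3.0034384300)/(2 − 1) = 2.4399460300
Shift from A(h/2): −0.2817462000.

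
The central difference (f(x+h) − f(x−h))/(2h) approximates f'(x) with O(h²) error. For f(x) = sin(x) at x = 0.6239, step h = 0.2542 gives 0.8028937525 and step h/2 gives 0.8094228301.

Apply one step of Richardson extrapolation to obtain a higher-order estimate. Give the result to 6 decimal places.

0.811599

With r = 2 the leading error scales as h^2, so the weight is 2^2 = 4.
Numerator 4·A(h/2) − A(h) = 4·0.8094228301 − 0.8028937525 = 2.4347975679
Denominator 4 − 1 = 3.
So the Richardson estimate is 0.8115991893.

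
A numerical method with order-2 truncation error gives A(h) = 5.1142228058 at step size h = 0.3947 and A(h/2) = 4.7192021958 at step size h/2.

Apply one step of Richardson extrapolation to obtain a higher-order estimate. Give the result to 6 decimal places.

4.587529

Order 2 gives 2^r = 4 and 2^r − 1 = 3.
2^2 × A(h/2) = 18.8768087832; minus A(h) gives 13.7625859774.
Divide by 2^2 − 1 = 3.
Extrapolated: 13.7625859774 / 3 = 4.5875286591
Gap between inputs: 3.950e-01; correction applied: −0.1316735367.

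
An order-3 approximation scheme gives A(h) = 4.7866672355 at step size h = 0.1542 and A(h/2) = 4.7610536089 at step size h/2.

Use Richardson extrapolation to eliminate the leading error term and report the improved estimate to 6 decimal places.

Order 3 gives 2^r = 8 and 2^r − 1 = 7.
2^3 × A(h/2) = 38.0884288712; minus A(h) gives 33.3017616357.
33.3017616357 ÷ 7 = 4.7573945194
Shift from A(h/2): −0.0036590895.

4.757395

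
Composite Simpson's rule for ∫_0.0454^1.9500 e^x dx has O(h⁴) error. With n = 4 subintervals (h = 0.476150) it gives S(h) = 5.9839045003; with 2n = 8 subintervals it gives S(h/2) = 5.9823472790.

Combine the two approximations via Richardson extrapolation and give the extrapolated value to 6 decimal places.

5.982243

Error is O(h^4); halving h shrinks it by 2^4 = 16.
16*5.9823472790 − 5.9839045003 = 89.7336519637
Divide by 2^4 − 1 = 15.
(16*5.9823472790 − 5.9839045003)/(16 − 1) = 5.9822434642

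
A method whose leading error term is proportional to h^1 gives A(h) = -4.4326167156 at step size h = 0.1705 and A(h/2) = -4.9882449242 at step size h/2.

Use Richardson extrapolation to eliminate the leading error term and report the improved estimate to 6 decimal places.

Method order is 1; weight 2^1 = 2.
A(h/2) − A(h) = -4.9882449242 − (-4.4326167156) = -0.5556282086
Divide by 2^1 − 1 = 1: (-0.5556282086)/1 = -0.5556282086
R = A(h/2) + (A(h/2) − A(h))/1 = -4.9882449242 − 0.5556282086 = -5.5438731328

-5.543873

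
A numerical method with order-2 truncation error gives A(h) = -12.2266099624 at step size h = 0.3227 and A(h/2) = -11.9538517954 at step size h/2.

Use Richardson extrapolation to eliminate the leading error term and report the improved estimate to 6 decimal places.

Leading term ∝ h^2; use weight 4 = 2^2.
2^2×A(h/2) = -47.8154071816; minus A(h) gives -35.5887972192.
Denominator 4 − 1 = 3.
(-35.5887972192) ÷ 3 = -11.8629324064

-11.862932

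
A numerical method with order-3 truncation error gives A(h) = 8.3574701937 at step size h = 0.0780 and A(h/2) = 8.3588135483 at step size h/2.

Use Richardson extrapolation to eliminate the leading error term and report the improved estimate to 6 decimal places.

Method order is 3; weight 2^3 = 8.
2^3 × A(h/2) = 66.8705083864; minus A(h) gives 58.5130381927.
58.5130381927 ÷ 7 = 8.3590054561
Correction |R − A(h/2)| = 1.919e-04; gap |A(h/2) − A(h)| = 1.343e-03.

8.359005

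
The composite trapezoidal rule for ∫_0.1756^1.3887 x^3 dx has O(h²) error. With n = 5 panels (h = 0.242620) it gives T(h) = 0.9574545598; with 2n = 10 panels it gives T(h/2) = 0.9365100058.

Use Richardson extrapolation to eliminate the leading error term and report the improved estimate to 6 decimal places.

With r = 2 the leading error scales as h^2, so the weight is 2^2 = 4.
Difference of the inputs: 0.9365100058 − 0.9574545598 = -0.0209445540
Correction (A(h/2) − A(h))/(4 − 1) = (-0.0209445540)/3 = -0.0069815180
R = A(h/2) + (A(h/2) − A(h))/3 = 0.9365100058 − 0.0069815180 = 0.9295284878
Shift from A(h/2): −0.0069815180.

0.929528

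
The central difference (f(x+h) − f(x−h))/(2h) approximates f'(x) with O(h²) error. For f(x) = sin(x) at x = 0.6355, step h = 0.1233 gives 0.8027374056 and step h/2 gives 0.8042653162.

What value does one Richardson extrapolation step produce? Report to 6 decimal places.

0.804775

r = 2: numerator weight 4, denominator 3.
4×0.8042653162 = 3.2170612648; subtract 0.8027374056 → 2.4143238592
2.4143238592 ÷ 3 = 0.8047746197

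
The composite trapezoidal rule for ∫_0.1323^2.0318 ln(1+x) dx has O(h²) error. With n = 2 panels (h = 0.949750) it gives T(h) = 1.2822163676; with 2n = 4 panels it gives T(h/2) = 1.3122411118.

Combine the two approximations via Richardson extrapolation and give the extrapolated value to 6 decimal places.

1.322249

The method has order 2: 2^2 = 4.
Difference of the inputs: 1.3122411118 − 1.2822163676 = 0.0300247442
Divide by 2^2 − 1 = 3: 0.0300247442/3 = 0.0100082481
R = 1.3122411118 + 0.0100082481 = 1.3222493599
Gap between inputs: 3.002e-02; correction applied: +0.0100082481.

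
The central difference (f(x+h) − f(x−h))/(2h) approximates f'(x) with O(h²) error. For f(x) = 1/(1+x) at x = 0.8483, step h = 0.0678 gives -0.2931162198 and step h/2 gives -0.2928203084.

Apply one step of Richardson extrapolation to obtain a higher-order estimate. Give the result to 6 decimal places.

-0.292722

r = 2: numerator weight 4, denominator 3.
4×(-0.2928203084) − (-0.2931162198) = -0.8781650138
Denominator 4 − 1 = 3.
Result: -0.2927216713
Gap between inputs: 2.959e-04; correction applied: +0.0000986371.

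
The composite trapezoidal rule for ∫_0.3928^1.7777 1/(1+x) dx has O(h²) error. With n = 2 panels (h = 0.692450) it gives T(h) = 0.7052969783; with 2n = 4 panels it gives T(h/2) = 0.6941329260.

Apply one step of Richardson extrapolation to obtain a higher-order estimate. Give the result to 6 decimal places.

0.690412

Method order is 2; weight 2^2 = 4.
Top: 4(0.6941329260) − (0.7052969783) = 2.0712347257
Denominator 4 − 1 = 3.
(4*0.6941329260 − 0.7052969783)/(4 − 1) = 0.6904115752
Shift from A(h/2): −0.0037213508.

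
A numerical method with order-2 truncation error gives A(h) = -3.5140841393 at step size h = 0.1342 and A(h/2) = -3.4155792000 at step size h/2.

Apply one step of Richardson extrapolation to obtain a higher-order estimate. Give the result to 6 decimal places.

Order 2 gives 2^r = 4 and 2^r − 1 = 3.
4·(-3.4155792000) = -13.6623168000; subtract (-3.5140841393) → -10.1482326607
R = (-10.1482326607)/3 = -3.3827442202
Gap between inputs: 9.850e-02; correction applied: +0.0328349798.

-3.382744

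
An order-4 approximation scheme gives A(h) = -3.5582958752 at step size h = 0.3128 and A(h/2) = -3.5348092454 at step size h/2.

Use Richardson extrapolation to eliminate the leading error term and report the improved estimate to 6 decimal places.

-3.533243

r = 4: numerator weight 16, denominator 15.
16 × (-3.5348092454) = -56.5569479264; subtract (-3.5582958752) → -52.9986520512
Denominator 16 − 1 = 15.
Extrapolated: (-52.9986520512) / 15 = -3.5332434701
Shift from A(h/2): +0.0015657753.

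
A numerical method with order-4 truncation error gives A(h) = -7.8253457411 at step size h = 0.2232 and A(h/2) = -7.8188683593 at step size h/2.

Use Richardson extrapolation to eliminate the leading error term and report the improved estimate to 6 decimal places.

Order 4 gives 2^r = 16 and 2^r − 1 = 15.
Weighted: (-125.1018937488) − (-7.8253457411) = -117.2765480077
Extrapolated: (-117.2765480077) / 15 = -7.8184365338
Gap between inputs: 6.477e-03; correction applied: +0.0004318255.

-7.818437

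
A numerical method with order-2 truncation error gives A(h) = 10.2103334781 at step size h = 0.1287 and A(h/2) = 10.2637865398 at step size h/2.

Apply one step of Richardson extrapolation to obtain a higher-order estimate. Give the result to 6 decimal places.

Error is O(h^2); halving h shrinks it by 2^2 = 4.
Weighted: 41.0551461592 − 10.2103334781 = 30.8448126811
(4*10.2637865398 − 10.2103334781)/(4 − 1) = 10.2816042270
Correction |R − A(h/2)| = 1.782e-02; gap |A(h/2) − A(h)| = 5.345e-02.

10.281604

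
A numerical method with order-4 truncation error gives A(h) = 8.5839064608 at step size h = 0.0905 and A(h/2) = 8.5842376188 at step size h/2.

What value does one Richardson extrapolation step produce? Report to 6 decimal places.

8.584260

Leading term ∝ h^4; use weight 16 = 2^4.
Top: 16(8.5842376188) − (8.5839064608) = 128.7638954400
(16*8.5842376188 − 8.5839064608)/(16 − 1) = 8.5842596960
Correction |R − A(h/2)| = 2.208e-05; gap |A(h/2) − A(h)| = 3.312e-04.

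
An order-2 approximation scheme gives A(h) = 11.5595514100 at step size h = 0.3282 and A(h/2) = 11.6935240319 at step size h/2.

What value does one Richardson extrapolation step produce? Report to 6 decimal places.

With r = 2 the leading error scales as h^2, so the weight is 2^2 = 4.
4·11.6935240319 − 11.5595514100 = 35.2145447176
Denominator 4 − 1 = 3.
Extrapolated: 35.2145447176 / 3 = 11.7381815725

11.738182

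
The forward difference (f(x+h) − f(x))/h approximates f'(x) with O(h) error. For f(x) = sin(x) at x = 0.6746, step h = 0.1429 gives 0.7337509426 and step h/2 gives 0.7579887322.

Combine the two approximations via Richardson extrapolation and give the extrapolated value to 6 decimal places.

Leading term ∝ h^1; use weight 2 = 2^1.
A(h/2) − A(h) = 0.7579887322 − 0.7337509426 = 0.0242377896
Correction (A(h/2) − A(h))/(2 − 1) = 0.0242377896/1 = 0.0242377896
R = A(h/2) + (A(h/2) − A(h))/1 = 0.7579887322 + 0.0242377896 = 0.7822265218
Correction |R − A(h/2)| = 2.424e-02; gap |A(h/2) − A(h)| = 2.424e-02.

0.782227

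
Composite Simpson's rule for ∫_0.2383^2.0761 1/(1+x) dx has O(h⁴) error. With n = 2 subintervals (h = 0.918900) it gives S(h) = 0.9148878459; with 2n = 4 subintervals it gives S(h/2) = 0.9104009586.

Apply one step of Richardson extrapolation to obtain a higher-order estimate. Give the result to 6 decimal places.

0.910102

Method order is 4; weight 2^4 = 16.
2^4·A(h/2) = 14.5664153376; minus A(h) gives 13.6515274917.
Denominator 16 − 1 = 15.
R = 13.6515274917/15 = 0.9101018328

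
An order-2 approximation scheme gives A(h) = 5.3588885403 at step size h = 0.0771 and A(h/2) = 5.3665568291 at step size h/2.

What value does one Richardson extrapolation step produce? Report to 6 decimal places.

r = 2: numerator weight 4, denominator 3.
4×5.3665568291 = 21.4662273164; 21.4662273164 − 5.3588885403 = 16.1073387761
Denominator 4 − 1 = 3.
(4×5.3665568291 − 5.3588885403)/(4 − 1) = 5.3691129254
Gap between inputs: 7.668e-03; correction applied: +0.0025560963.

5.369113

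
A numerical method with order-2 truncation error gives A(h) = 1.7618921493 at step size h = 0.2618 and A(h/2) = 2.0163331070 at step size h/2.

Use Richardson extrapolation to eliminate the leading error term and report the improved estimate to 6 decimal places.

Error is O(h^2); halving h shrinks it by 2^2 = 4.
Numerator 4×A(h/2) − A(h) = 4×2.0163331070 − 1.7618921493 = 6.3034402787
(4×2.0163331070 − 1.7618921493)/(4 − 1) = 2.1011467596
Correction |R − A(h/2)| = 8.481e-02; gap |A(h/2) − A(h)| = 2.544e-01.

2.101147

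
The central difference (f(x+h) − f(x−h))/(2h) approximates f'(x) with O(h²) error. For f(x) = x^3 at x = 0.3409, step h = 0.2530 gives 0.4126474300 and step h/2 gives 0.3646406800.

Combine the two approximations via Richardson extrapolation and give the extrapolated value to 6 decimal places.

r = 2, so 2^r = 4.
Numerator 4·A(h/2) − A(h) = 4·0.3646406800 − 0.4126474300 = 1.0459152900
Denominator 4 − 1 = 3.
R = 1.0459152900/3 = 0.3486384300
Shift from A(h/2): −0.0160022500.

0.348638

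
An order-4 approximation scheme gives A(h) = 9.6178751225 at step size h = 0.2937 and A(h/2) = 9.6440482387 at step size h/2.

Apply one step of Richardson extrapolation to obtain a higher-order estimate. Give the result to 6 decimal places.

9.645793

r = 4: numerator weight 16, denominator 15.
16·9.6440482387 = 154.3047718192; 154.3047718192 − 9.6178751225 = 144.6868966967
R = 144.6868966967/15 = 9.6457931131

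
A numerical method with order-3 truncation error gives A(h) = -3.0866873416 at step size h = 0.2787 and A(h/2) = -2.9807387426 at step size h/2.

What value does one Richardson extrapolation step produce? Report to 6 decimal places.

Error is O(h^3); halving h shrinks it by 2^3 = 8.
Top: 8(-2.9807387426) − (-3.0866873416) = -20.7592225992
Denominator 8 − 1 = 7.
So the Richardson estimate is -2.9656032285.

-2.965603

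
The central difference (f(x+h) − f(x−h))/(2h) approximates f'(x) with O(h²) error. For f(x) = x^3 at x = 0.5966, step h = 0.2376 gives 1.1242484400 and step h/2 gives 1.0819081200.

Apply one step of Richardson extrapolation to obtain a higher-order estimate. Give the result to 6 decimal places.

Leading term ∝ h^2; use weight 4 = 2^2.
4×1.0819081200 − 1.1242484400 = 3.2033840400
Divide by 2^2 − 1 = 3.
R = 3.2033840400/3 = 1.0677946800
Correction |R − A(h/2)| = 1.411e-02; gap |A(h/2) − A(h)| = 4.234e-02.

1.067795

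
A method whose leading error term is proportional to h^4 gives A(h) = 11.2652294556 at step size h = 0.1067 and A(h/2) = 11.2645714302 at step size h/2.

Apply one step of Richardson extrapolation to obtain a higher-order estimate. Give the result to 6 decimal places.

11.264528

Method order is 4; weight 2^4 = 16.
Top: 16(11.2645714302) − (11.2652294556) = 168.9679134276
168.9679134276 ÷ 15 = 11.2645275618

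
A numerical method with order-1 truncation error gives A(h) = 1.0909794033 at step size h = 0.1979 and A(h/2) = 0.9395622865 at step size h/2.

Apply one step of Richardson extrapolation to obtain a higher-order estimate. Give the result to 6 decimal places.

r = 1, so 2^r = 2.
A(h/2) − A(h) = 0.9395622865 − 1.0909794033 = -0.1514171168
Correction (A(h/2) − A(h))/(2 − 1) = (-0.1514171168)/1 = -0.1514171168
R = A(h/2) + (A(h/2) − A(h))/1 = 0.9395622865 − 0.1514171168 = 0.7881451697
Correction |R − A(h/2)| = 1.514e-01; gap |A(h/2) − A(h)| = 1.514e-01.

0.788145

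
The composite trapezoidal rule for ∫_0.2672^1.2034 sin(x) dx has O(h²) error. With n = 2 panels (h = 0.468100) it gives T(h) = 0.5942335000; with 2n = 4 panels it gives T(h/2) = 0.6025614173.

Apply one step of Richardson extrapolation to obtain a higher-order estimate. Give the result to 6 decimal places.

0.605337

The method has order 2: 2^2 = 4.
4×0.6025614173 = 2.4102456692; 2.4102456692 − 0.5942335000 = 1.8160121692
Extrapolated: 1.8160121692 / 3 = 0.6053373897
Gap between inputs: 8.328e-03; correction applied: +0.0027759724.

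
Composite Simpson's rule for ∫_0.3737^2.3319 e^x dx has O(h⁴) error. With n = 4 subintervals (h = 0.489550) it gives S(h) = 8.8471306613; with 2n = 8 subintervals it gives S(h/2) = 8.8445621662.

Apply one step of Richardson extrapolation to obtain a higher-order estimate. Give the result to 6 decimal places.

8.844391

r = 4, so 2^r = 16.
16*8.8445621662 = 141.5129946592; subtract 8.8471306613 → 132.6658639979
R = 132.6658639979/15 = 8.8443909332
Gap between inputs: 2.568e-03; correction applied: −0.0001712330.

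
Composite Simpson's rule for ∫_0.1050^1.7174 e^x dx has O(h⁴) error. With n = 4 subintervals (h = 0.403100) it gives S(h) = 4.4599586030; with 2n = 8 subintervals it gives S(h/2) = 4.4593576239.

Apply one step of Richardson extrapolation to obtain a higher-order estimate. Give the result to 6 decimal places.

4.459318

Order 4 gives 2^r = 16 and 2^r − 1 = 15.
Numerator 16×A(h/2) − A(h) = 16×4.4593576239 − 4.4599586030 = 66.8897633794
Denominator 16 − 1 = 15.
So the Richardson estimate is 4.4593175586.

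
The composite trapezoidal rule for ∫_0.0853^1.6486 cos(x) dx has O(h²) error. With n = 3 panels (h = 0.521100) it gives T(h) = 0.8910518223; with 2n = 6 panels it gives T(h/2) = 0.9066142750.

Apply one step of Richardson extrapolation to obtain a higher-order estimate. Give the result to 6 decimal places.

0.911802

r = 2: numerator weight 4, denominator 3.
Difference of the inputs: 0.9066142750 − 0.8910518223 = 0.0155624527
Correction (A(h/2) − A(h))/(4 − 1) = 0.0155624527/3 = 0.0051874842
R = 0.9066142750 + 0.0051874842 = 0.9118017592
Gap between inputs: 1.556e-02; correction applied: +0.0051874842.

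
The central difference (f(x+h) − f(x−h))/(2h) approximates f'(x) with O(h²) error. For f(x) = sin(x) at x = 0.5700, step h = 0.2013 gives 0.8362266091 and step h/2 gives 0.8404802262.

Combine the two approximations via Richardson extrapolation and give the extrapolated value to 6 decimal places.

0.841898

r = 2: numerator weight 4, denominator 3.
4×0.8404802262 − 0.8362266091 = 2.5256942957
Divide by 2^2 − 1 = 3.
2.5256942957 ÷ 3 = 0.8418980986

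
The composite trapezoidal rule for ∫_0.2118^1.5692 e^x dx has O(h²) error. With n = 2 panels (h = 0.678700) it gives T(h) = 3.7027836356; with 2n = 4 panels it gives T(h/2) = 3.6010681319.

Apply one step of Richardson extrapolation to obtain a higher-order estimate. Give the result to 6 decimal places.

Leading term ∝ h^2; use weight 4 = 2^2.
Weighted: 14.4042725276 − 3.7027836356 = 10.7014888920
10.7014888920 ÷ 3 = 3.5671629640

3.567163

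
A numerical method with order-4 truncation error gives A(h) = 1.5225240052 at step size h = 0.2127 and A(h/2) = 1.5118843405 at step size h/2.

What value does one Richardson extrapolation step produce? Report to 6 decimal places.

The method has order 4: 2^4 = 16.
2^4·A(h/2) = 24.1901494480; minus A(h) gives 22.6676254428.
Divide by 2^4 − 1 = 15.
R = 22.6676254428/15 = 1.5111750295

1.511175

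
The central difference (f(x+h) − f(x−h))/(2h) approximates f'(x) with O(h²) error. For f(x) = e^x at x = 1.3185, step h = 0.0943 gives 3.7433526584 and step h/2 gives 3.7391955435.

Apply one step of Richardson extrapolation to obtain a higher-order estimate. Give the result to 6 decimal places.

3.737810

r = 2: numerator weight 4, denominator 3.
4*3.7391955435 − 3.7433526584 = 11.2134295156
Denominator 4 − 1 = 3.
11.2134295156 ÷ 3 = 3.7378098385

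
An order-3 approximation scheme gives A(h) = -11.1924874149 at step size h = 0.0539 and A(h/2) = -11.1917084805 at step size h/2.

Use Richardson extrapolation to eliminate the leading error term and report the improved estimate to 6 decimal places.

Error is O(h^3); halving h shrinks it by 2^3 = 8.
A(h/2) − A(h) = -11.1917084805 − (-11.1924874149) = 0.0007789344
Divide by 2^3 − 1 = 7: 0.0007789344/7 = 0.0001112763
R = -11.1917084805 + 0.0001112763 = -11.1915972042

-11.191597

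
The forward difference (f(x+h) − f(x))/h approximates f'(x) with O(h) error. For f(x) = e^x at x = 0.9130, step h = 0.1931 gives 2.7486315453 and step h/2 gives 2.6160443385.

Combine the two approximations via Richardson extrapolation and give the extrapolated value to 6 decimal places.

Error is O(h^1); halving h shrinks it by 2^1 = 2.
Difference of the inputs: 2.6160443385 − 2.7486315453 = -0.1325872068
Divide by 2^1 − 1 = 1: (-0.1325872068)/1 = -0.1325872068
R = 2.6160443385 − 0.1325872068 = 2.4834571317
Correction |R − A(h/2)| = 1.326e-01; gap |A(h/2) − A(h)| = 1.326e-01.

2.483457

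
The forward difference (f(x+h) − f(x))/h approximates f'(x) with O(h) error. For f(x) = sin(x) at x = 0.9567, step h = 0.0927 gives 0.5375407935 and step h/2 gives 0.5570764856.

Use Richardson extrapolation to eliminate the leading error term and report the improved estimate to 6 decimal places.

0.576612

Method order is 1; weight 2^1 = 2.
Weighted: 1.1141529712 − 0.5375407935 = 0.5766121777
R = 0.5766121777/1 = 0.5766121777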